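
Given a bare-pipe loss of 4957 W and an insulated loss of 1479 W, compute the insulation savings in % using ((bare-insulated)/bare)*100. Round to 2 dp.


Savings = ((4957-1479)/4957)*100 = 70.16 %

70.16 %


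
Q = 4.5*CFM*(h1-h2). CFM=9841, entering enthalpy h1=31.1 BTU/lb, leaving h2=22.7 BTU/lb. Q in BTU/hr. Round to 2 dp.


Q = 4.5 * 9841 * (31.1 - 22.7) = 371989.80 BTU/hr

371989.80 BTU/hr


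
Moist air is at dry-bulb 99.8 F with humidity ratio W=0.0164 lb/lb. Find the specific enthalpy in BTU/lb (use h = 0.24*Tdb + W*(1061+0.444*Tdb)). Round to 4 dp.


h = 0.24*99.8 + 0.0164*(1061+0.444*99.8) = 42.0791 BTU/lb

42.0791 BTU/lb


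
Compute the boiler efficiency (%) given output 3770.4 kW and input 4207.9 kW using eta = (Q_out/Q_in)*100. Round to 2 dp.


eta = (3770.4/4207.9)*100 = 89.60 %

89.60 %


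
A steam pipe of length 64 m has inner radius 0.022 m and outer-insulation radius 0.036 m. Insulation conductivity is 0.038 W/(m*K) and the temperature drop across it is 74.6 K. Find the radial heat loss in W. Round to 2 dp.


Q = 2*pi*0.038*64*74.6/ln(0.036/0.022) = 2314.71 W

2314.71 W


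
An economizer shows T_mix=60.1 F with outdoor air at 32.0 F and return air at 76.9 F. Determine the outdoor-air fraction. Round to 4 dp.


frac = (60.1 - 76.9) / (32.0 - 76.9) = 0.3742

0.3742


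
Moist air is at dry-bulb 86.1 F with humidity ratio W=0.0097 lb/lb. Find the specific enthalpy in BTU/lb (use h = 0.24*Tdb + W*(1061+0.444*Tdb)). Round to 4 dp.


h = 0.24*86.1 + 0.0097*(1061+0.444*86.1) = 31.3265 BTU/lb

31.3265 BTU/lb


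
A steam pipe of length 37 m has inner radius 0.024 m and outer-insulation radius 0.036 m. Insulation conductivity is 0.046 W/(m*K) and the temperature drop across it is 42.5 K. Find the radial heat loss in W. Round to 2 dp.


Q = 2*pi*0.046*37*42.5/ln(0.036/0.024) = 1120.92 W

1120.92 W


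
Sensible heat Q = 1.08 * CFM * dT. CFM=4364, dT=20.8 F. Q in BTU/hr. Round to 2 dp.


Q = 1.08 * 4364 * 20.8 = 98032.90 BTU/hr

98032.90 BTU/hr


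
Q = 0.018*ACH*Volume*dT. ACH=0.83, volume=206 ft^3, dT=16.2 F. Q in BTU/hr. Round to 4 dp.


Q = 0.018 * 0.83 * 206 * 16.2 = 49.8578 BTU/hr

49.8578 BTU/hr


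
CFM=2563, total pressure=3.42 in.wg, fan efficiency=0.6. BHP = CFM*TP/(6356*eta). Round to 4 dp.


BHP = 2563 * 3.42 / (6356 * 0.6) = 2.2985 hp

2.2985 hp


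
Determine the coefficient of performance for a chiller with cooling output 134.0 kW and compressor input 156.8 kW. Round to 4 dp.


COP = 134.0 / 156.8 = 0.8546

0.8546


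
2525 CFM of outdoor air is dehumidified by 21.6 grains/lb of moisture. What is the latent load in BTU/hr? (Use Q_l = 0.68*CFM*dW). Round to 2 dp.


Q = 0.68 * 2525 * 21.6 = 37087.20 BTU/hr

37087.20 BTU/hr


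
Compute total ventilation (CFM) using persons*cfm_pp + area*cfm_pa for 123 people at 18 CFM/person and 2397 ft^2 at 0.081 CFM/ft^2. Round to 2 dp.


Total = 123*18 + 2397*0.081 = 2408.16 CFM

2408.16 CFM


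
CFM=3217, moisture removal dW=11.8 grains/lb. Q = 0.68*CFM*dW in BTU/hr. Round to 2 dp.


Q = 0.68 * 3217 * 11.8 = 25813.21 BTU/hr

25813.21 BTU/hr


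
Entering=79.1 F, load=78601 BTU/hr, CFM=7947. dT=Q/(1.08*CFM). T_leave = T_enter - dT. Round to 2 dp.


dT = 78601/(1.08*7947) = 9.1580
T_leave = 79.1 - 9.1580 = 69.94 F

69.94 F


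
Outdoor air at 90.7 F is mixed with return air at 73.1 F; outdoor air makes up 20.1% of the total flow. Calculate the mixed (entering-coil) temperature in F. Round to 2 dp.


T_mix = 73.1 + (20.1/100)*(90.7-73.1) = 76.64 F

76.64 F


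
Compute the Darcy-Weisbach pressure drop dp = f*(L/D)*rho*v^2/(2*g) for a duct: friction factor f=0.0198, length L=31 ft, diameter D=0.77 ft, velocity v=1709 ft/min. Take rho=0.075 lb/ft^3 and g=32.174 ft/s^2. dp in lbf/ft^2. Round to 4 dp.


v_fps = 1709/60 = 28.4833 ft/s
dp = 0.0198*(31/0.77)*0.075*28.4833^2/(2*32.174) = 0.7538 lbf/ft^2

0.7538 lbf/ft^2


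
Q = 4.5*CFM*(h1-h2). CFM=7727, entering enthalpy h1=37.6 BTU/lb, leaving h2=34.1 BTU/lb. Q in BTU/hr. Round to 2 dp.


Q = 4.5 * 7727 * (37.6 - 34.1) = 121700.25 BTU/hr

121700.25 BTU/hr


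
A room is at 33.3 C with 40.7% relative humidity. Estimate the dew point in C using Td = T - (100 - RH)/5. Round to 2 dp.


Td = 33.3 - (100-40.7)/5 = 21.44 C

21.44 C


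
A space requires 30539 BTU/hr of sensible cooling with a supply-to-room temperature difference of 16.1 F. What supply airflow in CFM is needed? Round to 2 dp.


CFM = 30539 / (1.08 * 16.1) = 1756.33

1756.33 CFM


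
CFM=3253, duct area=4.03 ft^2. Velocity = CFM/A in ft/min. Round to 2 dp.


V = 3253 / 4.03 = 807.20 ft/min

807.20 ft/min


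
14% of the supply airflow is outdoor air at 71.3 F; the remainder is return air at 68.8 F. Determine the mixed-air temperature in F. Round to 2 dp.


T_mix = 0.14*71.3 + 0.86*68.8 = 69.15 F

69.15 F


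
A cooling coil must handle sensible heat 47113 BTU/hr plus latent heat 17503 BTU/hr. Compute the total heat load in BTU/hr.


Qt = 47113 + 17503 = 64616 BTU/hr

64616 BTU/hr


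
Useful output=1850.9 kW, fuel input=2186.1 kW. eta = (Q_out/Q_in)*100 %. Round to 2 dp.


eta = (1850.9/2186.1)*100 = 84.67 %

84.67 %


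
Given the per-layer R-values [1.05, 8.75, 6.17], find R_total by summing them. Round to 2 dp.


R_total = 1.05 + 8.75 + 6.17 = 15.97

15.97


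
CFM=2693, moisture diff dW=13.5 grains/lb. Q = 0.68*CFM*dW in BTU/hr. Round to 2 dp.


Q = 0.68 * 2693 * 13.5 = 24721.74 BTU/hr

24721.74 BTU/hr


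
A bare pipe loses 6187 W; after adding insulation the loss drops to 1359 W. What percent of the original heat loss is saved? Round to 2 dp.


Savings = ((6187-1359)/6187)*100 = 78.03 %

78.03 %


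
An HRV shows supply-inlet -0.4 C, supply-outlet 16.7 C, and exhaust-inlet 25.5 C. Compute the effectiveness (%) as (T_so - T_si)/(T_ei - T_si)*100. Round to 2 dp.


eff = (16.7-(-0.4))/(25.5-(-0.4))*100 = 66.02 %

66.02 %


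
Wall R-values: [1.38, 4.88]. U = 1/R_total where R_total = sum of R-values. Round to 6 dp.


R_total = 1.38 + 4.88 = 6.26
U = 1/6.26 = 0.159744

0.159744


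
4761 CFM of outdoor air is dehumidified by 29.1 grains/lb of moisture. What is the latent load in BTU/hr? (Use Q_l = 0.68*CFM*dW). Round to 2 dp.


Q = 0.68 * 4761 * 29.1 = 94210.67 BTU/hr

94210.67 BTU/hr


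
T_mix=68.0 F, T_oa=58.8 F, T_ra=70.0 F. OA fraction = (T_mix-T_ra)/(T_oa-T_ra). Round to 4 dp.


frac = (68.0 - 70.0) / (58.8 - 70.0) = 0.1786

0.1786


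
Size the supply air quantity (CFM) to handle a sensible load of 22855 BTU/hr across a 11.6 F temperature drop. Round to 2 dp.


CFM = 22855 / (1.08 * 11.6) = 1824.31

1824.31 CFM


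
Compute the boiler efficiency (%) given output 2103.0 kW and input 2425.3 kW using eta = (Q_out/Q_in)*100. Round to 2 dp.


eta = (2103.0/2425.3)*100 = 86.71 %

86.71 %


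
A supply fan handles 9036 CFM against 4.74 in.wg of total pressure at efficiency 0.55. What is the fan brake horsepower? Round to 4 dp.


BHP = 9036 * 4.74 / (6356 * 0.55) = 12.2520 hp

12.2520 hp


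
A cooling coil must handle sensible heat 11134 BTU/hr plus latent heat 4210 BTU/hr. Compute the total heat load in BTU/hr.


Qt = 11134 + 4210 = 15344 BTU/hr

15344 BTU/hr


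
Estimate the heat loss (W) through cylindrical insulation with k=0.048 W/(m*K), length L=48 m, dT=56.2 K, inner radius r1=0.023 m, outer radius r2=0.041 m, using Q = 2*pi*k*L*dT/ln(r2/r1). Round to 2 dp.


Q = 2*pi*0.048*48*56.2/ln(0.041/0.023) = 1407.38 W

1407.38 W


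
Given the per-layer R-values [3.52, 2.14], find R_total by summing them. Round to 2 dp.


R_total = 3.52 + 2.14 = 5.66

5.66


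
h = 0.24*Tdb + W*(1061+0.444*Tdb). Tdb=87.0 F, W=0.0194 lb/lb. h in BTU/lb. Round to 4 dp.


h = 0.24*87.0 + 0.0194*(1061+0.444*87.0) = 42.2128 BTU/lb

42.2128 BTU/lb


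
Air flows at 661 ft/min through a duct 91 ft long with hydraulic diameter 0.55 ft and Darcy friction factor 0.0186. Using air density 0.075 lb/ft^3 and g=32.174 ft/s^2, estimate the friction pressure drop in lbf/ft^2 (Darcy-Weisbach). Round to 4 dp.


v_fps = 661/60 = 11.0167 ft/s
dp = 0.0186*(91/0.55)*0.075*11.0167^2/(2*32.174) = 0.4353 lbf/ft^2

0.4353 lbf/ft^2


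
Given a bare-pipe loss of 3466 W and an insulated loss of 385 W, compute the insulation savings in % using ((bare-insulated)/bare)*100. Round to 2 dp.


Savings = ((3466-385)/3466)*100 = 88.89 %

88.89 %


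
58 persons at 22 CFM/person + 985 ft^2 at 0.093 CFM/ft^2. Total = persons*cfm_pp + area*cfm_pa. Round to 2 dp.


Total = 58*22 + 985*0.093 = 1367.61 CFM

1367.61 CFM


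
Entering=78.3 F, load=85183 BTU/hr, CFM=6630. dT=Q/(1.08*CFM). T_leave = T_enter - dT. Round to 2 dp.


dT = 85183/(1.08*6630) = 11.8964
T_leave = 78.3 - 11.8964 = 66.40 F

66.40 F


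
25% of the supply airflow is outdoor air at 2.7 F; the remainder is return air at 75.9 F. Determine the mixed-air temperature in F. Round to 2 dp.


T_mix = 0.25*2.7 + 0.75*75.9 = 57.60 F

57.60 F


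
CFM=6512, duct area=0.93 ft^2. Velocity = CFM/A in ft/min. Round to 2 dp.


V = 6512 / 0.93 = 7002.15 ft/min

7002.15 ft/min


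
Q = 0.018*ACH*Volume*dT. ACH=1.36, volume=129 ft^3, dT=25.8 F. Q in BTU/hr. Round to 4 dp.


Q = 0.018 * 1.36 * 129 * 25.8 = 81.4743 BTU/hr

81.4743 BTU/hr


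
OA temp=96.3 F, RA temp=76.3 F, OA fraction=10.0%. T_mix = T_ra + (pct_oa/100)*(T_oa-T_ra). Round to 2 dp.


T_mix = 76.3 + (10.0/100)*(96.3-76.3) = 78.30 F

78.30 F


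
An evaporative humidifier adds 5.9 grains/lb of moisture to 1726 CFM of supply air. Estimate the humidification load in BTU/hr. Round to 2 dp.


Q = 0.68 * 1726 * 5.9 = 6924.71 BTU/hr

6924.71 BTU/hr


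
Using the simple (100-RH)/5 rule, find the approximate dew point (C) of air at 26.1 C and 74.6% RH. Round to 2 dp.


Td = 26.1 - (100-74.6)/5 = 21.02 C

21.02 C


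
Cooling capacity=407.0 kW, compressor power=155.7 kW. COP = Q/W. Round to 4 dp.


COP = 407.0 / 155.7 = 2.6140

2.6140


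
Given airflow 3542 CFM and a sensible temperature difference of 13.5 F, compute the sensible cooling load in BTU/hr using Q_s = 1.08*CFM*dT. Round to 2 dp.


Q = 1.08 * 3542 * 13.5 = 51642.36 BTU/hr

51642.36 BTU/hr


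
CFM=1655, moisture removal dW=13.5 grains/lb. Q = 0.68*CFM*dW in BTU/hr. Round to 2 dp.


Q = 0.68 * 1655 * 13.5 = 15192.90 BTU/hr

15192.90 BTU/hr


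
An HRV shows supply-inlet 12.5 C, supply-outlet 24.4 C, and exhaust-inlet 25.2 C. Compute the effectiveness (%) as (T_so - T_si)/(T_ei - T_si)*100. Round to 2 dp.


eff = (24.4-12.5)/(25.2-12.5)*100 = 93.70 %

93.70 %


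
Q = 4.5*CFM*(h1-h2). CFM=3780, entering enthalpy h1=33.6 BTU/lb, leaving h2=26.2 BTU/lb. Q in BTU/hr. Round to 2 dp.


Q = 4.5 * 3780 * (33.6 - 26.2) = 125874.00 BTU/hr

125874.00 BTU/hr


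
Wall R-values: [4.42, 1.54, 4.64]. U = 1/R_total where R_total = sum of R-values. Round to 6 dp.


R_total = 4.42 + 1.54 + 4.64 = 10.60
U = 1/10.60 = 0.094340

0.094340


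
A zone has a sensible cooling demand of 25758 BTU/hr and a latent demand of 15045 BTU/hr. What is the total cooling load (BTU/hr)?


Qt = 25758 + 15045 = 40803 BTU/hr

40803 BTU/hr


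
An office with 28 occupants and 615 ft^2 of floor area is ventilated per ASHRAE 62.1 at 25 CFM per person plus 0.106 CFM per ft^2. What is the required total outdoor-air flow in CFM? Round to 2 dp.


Total = 28*25 + 615*0.106 = 765.19 CFM

765.19 CFM


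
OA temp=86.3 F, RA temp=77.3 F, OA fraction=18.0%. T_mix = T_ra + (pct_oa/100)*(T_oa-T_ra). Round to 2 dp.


T_mix = 77.3 + (18.0/100)*(86.3-77.3) = 78.92 F

78.92 F


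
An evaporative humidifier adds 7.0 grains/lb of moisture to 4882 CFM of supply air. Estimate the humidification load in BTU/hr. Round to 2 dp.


Q = 0.68 * 4882 * 7.0 = 23238.32 BTU/hr

23238.32 BTU/hr


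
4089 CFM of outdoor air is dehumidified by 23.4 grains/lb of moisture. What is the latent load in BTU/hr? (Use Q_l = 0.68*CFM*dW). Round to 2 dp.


Q = 0.68 * 4089 * 23.4 = 65064.17 BTU/hr

65064.17 BTU/hr


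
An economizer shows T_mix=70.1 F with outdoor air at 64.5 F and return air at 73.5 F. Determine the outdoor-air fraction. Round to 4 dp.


frac = (70.1 - 73.5) / (64.5 - 73.5) = 0.3778

0.3778


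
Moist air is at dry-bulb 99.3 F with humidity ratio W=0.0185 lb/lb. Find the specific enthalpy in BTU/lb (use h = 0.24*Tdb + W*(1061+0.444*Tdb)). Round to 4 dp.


h = 0.24*99.3 + 0.0185*(1061+0.444*99.3) = 44.2762 BTU/lb

44.2762 BTU/lb


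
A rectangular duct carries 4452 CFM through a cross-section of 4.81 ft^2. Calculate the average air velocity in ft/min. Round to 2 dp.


V = 4452 / 4.81 = 925.57 ft/min

925.57 ft/min


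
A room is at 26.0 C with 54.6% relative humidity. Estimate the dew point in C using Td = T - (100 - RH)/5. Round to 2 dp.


Td = 26.0 - (100-54.6)/5 = 16.92 C

16.92 C


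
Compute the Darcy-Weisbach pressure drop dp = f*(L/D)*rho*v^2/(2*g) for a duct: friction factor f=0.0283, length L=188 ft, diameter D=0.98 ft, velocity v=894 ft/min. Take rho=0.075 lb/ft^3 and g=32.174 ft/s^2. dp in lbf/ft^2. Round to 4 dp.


v_fps = 894/60 = 14.9 ft/s
dp = 0.0283*(188/0.98)*0.075*14.9^2/(2*32.174) = 1.4048 lbf/ft^2

1.4048 lbf/ft^2


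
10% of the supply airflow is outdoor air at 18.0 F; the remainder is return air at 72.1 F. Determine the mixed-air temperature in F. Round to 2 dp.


T_mix = 0.1*18.0 + 0.9*72.1 = 66.69 F

66.69 F


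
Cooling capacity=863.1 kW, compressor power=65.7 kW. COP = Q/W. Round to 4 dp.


COP = 863.1 / 65.7 = 13.1370

13.1370


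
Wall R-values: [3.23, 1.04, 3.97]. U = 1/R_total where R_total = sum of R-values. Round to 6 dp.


R_total = 3.23 + 1.04 + 3.97 = 8.24
U = 1/8.24 = 0.121359

0.121359


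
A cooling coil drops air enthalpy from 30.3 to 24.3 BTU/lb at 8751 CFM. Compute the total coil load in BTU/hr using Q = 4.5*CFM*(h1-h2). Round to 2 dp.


Q = 4.5 * 8751 * (30.3 - 24.3) = 236277.00 BTU/hr

236277.00 BTU/hr


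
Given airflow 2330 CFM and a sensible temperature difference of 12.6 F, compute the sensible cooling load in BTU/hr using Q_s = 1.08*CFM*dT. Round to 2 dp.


Q = 1.08 * 2330 * 12.6 = 31706.64 BTU/hr

31706.64 BTU/hr


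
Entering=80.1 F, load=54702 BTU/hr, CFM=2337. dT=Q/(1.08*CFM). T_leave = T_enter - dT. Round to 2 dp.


dT = 54702/(1.08*2337) = 21.6731
T_leave = 80.1 - 21.6731 = 58.43 F

58.43 F


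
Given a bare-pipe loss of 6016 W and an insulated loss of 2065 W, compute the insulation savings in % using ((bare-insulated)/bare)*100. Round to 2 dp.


Savings = ((6016-2065)/6016)*100 = 65.67 %

65.67 %


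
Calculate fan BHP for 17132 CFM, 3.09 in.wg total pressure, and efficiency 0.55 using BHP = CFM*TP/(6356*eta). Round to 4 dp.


BHP = 17132 * 3.09 / (6356 * 0.55) = 15.1433 hp

15.1433 hp


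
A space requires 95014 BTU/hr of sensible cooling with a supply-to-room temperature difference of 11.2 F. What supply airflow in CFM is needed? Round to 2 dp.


CFM = 95014 / (1.08 * 11.2) = 7854.99

7854.99 CFM


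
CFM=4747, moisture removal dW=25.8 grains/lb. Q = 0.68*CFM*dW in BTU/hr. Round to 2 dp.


Q = 0.68 * 4747 * 25.8 = 83281.37 BTU/hr

83281.37 BTU/hr


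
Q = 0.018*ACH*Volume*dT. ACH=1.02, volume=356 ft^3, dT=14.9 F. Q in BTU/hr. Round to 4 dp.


Q = 0.018 * 1.02 * 356 * 14.9 = 97.3888 BTU/hr

97.3888 BTU/hr


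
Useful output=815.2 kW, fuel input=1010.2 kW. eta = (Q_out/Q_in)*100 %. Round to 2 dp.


eta = (815.2/1010.2)*100 = 80.70 %

80.70 %


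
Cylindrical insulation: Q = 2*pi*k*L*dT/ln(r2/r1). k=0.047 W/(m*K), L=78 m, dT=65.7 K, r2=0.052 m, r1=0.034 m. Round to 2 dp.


Q = 2*pi*0.047*78*65.7/ln(0.052/0.034) = 3561.79 W

3561.79 W


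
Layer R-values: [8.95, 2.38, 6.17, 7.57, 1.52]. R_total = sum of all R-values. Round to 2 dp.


R_total = 8.95 + 2.38 + 6.17 + 7.57 + 1.52 = 26.59

26.59


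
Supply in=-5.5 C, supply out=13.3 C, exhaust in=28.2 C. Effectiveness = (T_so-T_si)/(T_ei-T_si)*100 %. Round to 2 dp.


eff = (13.3-(-5.5))/(28.2-(-5.5))*100 = 55.79 %

55.79 %


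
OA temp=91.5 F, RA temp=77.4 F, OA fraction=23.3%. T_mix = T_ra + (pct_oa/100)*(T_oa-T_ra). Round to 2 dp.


T_mix = 77.4 + (23.3/100)*(91.5-77.4) = 80.69 F

80.69 F


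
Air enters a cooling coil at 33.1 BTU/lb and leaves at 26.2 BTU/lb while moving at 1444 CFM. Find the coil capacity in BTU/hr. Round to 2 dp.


Q = 4.5 * 1444 * (33.1 - 26.2) = 44836.20 BTU/hr

44836.20 BTU/hr


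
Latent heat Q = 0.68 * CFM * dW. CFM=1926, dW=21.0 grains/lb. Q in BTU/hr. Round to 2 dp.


Q = 0.68 * 1926 * 21.0 = 27503.28 BTU/hr

27503.28 BTU/hr


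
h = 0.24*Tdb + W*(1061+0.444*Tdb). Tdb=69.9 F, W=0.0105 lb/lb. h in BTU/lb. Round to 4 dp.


h = 0.24*69.9 + 0.0105*(1061+0.444*69.9) = 28.2424 BTU/lb

28.2424 BTU/lb


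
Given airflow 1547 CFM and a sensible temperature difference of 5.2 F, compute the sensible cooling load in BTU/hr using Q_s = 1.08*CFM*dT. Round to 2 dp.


Q = 1.08 * 1547 * 5.2 = 8687.95 BTU/hr

8687.95 BTU/hr


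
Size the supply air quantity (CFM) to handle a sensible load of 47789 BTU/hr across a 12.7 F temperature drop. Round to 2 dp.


CFM = 47789 / (1.08 * 12.7) = 3484.18

3484.18 CFM


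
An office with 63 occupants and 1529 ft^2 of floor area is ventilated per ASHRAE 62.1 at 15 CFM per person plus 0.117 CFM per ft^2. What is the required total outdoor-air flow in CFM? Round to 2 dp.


Total = 63*15 + 1529*0.117 = 1123.89 CFM

1123.89 CFM


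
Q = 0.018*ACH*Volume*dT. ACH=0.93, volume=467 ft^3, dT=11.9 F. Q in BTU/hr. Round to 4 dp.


Q = 0.018 * 0.93 * 467 * 11.9 = 93.0292 BTU/hr

93.0292 BTU/hr


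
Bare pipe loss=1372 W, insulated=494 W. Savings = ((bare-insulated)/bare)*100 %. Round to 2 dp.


Savings = ((1372-494)/1372)*100 = 63.99 %

63.99 %


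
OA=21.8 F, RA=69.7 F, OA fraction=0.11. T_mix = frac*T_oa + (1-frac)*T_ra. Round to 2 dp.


T_mix = 0.11*21.8 + 0.89*69.7 = 64.43 F

64.43 F


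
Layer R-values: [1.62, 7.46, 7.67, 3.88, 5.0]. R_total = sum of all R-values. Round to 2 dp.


R_total = 1.62 + 7.46 + 7.67 + 3.88 + 5.0 = 25.63

25.63


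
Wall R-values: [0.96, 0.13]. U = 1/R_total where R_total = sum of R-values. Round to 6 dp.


R_total = 0.96 + 0.13 = 1.09
U = 1/1.09 = 0.917431

0.917431


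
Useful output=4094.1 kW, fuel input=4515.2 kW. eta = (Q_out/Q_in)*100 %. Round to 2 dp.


eta = (4094.1/4515.2)*100 = 90.67 %

90.67 %


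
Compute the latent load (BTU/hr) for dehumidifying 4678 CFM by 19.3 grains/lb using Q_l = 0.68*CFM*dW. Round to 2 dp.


Q = 0.68 * 4678 * 19.3 = 61394.07 BTU/hr

61394.07 BTU/hr


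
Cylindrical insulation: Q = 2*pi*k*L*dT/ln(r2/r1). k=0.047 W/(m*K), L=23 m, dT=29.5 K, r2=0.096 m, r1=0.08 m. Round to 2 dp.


Q = 2*pi*0.047*23*29.5/ln(0.096/0.08) = 1098.98 W

1098.98 W


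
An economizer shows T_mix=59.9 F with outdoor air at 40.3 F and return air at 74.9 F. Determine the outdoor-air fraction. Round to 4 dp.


frac = (59.9 - 74.9) / (40.3 - 74.9) = 0.4335

0.4335


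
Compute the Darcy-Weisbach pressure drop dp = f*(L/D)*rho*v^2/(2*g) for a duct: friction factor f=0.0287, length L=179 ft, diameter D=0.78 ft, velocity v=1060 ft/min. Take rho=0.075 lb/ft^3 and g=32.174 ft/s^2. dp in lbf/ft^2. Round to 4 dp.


v_fps = 1060/60 = 17.6667 ft/s
dp = 0.0287*(179/0.78)*0.075*17.6667^2/(2*32.174) = 2.3959 lbf/ft^2

2.3959 lbf/ft^2


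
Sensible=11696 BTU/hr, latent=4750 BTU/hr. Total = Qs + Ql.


Qt = 11696 + 4750 = 16446 BTU/hr

16446 BTU/hr


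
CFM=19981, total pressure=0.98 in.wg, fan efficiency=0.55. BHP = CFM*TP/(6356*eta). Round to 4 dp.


BHP = 19981 * 0.98 / (6356 * 0.55) = 5.6014 hp

5.6014 hp


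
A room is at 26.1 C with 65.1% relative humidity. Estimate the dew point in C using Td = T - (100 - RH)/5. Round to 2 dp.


Td = 26.1 - (100-65.1)/5 = 19.12 C

19.12 C


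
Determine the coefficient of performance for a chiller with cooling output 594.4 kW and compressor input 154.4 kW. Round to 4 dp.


COP = 594.4 / 154.4 = 3.8497

3.8497


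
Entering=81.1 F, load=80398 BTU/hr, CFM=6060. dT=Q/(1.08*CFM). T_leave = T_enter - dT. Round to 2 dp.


dT = 80398/(1.08*6060) = 12.2843
T_leave = 81.1 - 12.2843 = 68.82 F

68.82 F


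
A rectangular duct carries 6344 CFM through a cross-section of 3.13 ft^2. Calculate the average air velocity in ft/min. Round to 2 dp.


V = 6344 / 3.13 = 2026.84 ft/min

2026.84 ft/min


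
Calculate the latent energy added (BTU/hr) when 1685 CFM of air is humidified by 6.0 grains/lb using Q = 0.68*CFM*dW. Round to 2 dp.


Q = 0.68 * 1685 * 6.0 = 6874.80 BTU/hr

6874.80 BTU/hr


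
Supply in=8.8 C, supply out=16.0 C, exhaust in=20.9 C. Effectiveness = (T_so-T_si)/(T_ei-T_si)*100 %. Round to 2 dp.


eff = (16.0-8.8)/(20.9-8.8)*100 = 59.50 %

59.50 %


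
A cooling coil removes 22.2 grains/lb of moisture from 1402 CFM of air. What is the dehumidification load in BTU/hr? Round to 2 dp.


Q = 0.68 * 1402 * 22.2 = 21164.59 BTU/hr

21164.59 BTU/hr


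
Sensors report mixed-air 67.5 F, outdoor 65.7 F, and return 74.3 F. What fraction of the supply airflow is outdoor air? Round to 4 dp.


frac = (67.5 - 74.3) / (65.7 - 74.3) = 0.7907

0.7907


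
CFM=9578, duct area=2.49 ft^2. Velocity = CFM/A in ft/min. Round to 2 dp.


V = 9578 / 2.49 = 3846.59 ft/min

3846.59 ft/min


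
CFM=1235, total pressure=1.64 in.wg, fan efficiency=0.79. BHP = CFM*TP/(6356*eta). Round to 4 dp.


BHP = 1235 * 1.64 / (6356 * 0.79) = 0.4034 hp

0.4034 hp


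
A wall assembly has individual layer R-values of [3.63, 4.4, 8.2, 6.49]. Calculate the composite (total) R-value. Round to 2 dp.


R_total = 3.63 + 4.4 + 8.2 + 6.49 = 22.72

22.72


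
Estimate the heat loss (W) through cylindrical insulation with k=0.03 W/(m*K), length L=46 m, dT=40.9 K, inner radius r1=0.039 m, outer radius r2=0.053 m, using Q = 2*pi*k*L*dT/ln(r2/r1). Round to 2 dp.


Q = 2*pi*0.03*46*40.9/ln(0.053/0.039) = 1156.18 W

1156.18 W


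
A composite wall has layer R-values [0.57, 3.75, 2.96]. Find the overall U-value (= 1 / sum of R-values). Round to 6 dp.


R_total = 0.57 + 3.75 + 2.96 = 7.28
U = 1/7.28 = 0.137363

0.137363


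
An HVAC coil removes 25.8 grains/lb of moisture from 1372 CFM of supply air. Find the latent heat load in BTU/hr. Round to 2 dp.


Q = 0.68 * 1372 * 25.8 = 24070.37 BTU/hr

24070.37 BTU/hr


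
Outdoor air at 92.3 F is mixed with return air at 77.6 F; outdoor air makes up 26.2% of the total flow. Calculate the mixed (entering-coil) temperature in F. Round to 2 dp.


T_mix = 77.6 + (26.2/100)*(92.3-77.6) = 81.45 F

81.45 F


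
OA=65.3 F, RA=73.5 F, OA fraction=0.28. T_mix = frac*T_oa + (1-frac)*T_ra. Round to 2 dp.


T_mix = 0.28*65.3 + 0.72*73.5 = 71.20 F

71.20 F


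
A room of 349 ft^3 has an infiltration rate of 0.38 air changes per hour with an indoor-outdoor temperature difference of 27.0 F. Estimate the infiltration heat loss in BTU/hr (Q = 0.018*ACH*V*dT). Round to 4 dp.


Q = 0.018 * 0.38 * 349 * 27.0 = 64.4533 BTU/hr

64.4533 BTU/hr


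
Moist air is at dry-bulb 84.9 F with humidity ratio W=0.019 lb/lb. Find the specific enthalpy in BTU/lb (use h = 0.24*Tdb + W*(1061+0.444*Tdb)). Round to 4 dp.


h = 0.24*84.9 + 0.019*(1061+0.444*84.9) = 41.2512 BTU/lb

41.2512 BTU/lb


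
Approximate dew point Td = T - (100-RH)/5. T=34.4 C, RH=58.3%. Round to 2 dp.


Td = 34.4 - (100-58.3)/5 = 26.06 C

26.06 C


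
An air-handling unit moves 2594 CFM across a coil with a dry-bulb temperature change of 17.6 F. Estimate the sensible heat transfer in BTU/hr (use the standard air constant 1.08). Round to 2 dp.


Q = 1.08 * 2594 * 17.6 = 49306.75 BTU/hr

49306.75 BTU/hr


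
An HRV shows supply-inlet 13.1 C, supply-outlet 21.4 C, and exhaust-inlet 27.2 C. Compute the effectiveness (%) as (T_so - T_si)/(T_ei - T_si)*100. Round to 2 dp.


eff = (21.4-13.1)/(27.2-13.1)*100 = 58.87 %

58.87 %


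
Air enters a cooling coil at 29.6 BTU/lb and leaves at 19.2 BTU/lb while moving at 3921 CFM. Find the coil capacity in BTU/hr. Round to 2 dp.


Q = 4.5 * 3921 * (29.6 - 19.2) = 183502.80 BTU/hr

183502.80 BTU/hr


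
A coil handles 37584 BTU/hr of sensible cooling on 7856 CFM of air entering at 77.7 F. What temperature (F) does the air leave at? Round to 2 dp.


dT = 37584/(1.08*7856) = 4.4297
T_leave = 77.7 - 4.4297 = 73.27 F

73.27 F


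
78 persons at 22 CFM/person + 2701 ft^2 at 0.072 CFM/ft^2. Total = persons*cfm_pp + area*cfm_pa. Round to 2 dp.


Total = 78*22 + 2701*0.072 = 1910.47 CFM

1910.47 CFM


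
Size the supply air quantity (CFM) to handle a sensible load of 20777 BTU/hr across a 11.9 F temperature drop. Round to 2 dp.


CFM = 20777 / (1.08 * 11.9) = 1616.64

1616.64 CFM


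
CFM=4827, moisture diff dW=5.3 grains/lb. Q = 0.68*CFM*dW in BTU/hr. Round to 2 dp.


Q = 0.68 * 4827 * 5.3 = 17396.51 BTU/hr

17396.51 BTU/hr


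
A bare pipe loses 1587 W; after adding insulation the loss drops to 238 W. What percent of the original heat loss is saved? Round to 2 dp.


Savings = ((1587-238)/1587)*100 = 85.00 %

85.00 %


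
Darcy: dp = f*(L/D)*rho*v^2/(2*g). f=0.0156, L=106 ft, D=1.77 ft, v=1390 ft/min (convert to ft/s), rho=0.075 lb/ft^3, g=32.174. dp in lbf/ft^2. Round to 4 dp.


v_fps = 1390/60 = 23.1667 ft/s
dp = 0.0156*(106/1.77)*0.075*23.1667^2/(2*32.174) = 0.5844 lbf/ft^2

0.5844 lbf/ft^2


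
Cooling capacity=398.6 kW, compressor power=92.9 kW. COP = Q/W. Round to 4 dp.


COP = 398.6 / 92.9 = 4.2906

4.2906


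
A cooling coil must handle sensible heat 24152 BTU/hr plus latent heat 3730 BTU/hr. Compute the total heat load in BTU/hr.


Qt = 24152 + 3730 = 27882 BTU/hr

27882 BTU/hr


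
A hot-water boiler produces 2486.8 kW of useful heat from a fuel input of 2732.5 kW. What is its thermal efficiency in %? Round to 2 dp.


eta = (2486.8/2732.5)*100 = 91.01 %

91.01 %


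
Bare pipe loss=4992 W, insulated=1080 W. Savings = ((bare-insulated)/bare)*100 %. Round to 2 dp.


Savings = ((4992-1080)/4992)*100 = 78.37 %

78.37 %


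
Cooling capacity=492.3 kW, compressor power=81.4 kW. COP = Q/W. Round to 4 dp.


COP = 492.3 / 81.4 = 6.0479

6.0479


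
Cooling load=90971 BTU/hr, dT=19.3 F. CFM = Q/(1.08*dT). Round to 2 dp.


CFM = 90971 / (1.08 * 19.3) = 4364.37

4364.37 CFM


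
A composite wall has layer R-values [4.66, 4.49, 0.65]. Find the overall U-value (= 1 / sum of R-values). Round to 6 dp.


R_total = 4.66 + 4.49 + 0.65 = 9.80
U = 1/9.80 = 0.102041

0.102041


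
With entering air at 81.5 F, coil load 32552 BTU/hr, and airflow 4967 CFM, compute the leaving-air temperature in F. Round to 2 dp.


dT = 32552/(1.08*4967) = 6.0682
T_leave = 81.5 - 6.0682 = 75.43 F

75.43 F


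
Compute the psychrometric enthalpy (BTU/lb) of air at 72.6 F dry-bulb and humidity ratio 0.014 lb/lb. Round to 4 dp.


h = 0.24*72.6 + 0.014*(1061+0.444*72.6) = 32.7293 BTU/lb

32.7293 BTU/lb


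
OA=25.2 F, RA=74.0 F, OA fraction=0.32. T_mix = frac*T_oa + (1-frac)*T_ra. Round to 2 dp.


T_mix = 0.32*25.2 + 0.68*74.0 = 58.38 F

58.38 F


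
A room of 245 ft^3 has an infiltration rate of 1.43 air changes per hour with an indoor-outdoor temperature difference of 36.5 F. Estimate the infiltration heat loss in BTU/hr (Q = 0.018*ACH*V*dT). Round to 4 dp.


Q = 0.018 * 1.43 * 245 * 36.5 = 230.1800 BTU/hr

230.1800 BTU/hr


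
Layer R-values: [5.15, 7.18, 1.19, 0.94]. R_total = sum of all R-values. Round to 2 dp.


R_total = 5.15 + 7.18 + 1.19 + 0.94 = 14.46

14.46


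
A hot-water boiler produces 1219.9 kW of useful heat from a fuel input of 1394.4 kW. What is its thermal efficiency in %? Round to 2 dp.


eta = (1219.9/1394.4)*100 = 87.49 %

87.49 %


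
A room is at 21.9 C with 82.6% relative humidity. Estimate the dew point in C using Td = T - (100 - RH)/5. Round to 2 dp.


Td = 21.9 - (100-82.6)/5 = 18.42 C

18.42 C


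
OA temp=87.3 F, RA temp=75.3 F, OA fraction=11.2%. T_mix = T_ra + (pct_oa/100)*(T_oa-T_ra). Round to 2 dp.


T_mix = 75.3 + (11.2/100)*(87.3-75.3) = 76.64 F

76.64 F


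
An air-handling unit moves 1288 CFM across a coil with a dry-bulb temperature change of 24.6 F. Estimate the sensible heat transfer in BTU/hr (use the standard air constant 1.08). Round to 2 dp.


Q = 1.08 * 1288 * 24.6 = 34219.58 BTU/hr

34219.58 BTU/hr


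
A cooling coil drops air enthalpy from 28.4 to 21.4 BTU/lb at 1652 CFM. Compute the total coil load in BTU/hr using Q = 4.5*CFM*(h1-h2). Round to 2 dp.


Q = 4.5 * 1652 * (28.4 - 21.4) = 52038.00 BTU/hr

52038.00 BTU/hr


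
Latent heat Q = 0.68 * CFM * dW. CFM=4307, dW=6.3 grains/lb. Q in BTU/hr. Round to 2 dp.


Q = 0.68 * 4307 * 6.3 = 18451.19 BTU/hr

18451.19 BTU/hr


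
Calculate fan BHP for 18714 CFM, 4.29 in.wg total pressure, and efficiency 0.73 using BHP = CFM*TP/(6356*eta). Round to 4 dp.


BHP = 18714 * 4.29 / (6356 * 0.73) = 17.3028 hp

17.3028 hp


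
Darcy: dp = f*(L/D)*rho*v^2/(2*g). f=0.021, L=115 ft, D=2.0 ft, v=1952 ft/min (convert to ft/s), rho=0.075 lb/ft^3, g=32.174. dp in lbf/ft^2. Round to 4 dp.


v_fps = 1952/60 = 32.5333 ft/s
dp = 0.021*(115/2.0)*0.075*32.5333^2/(2*32.174) = 1.4896 lbf/ft^2

1.4896 lbf/ft^2


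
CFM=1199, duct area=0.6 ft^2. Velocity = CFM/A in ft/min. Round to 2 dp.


V = 1199 / 0.6 = 1998.33 ft/min

1998.33 ft/min


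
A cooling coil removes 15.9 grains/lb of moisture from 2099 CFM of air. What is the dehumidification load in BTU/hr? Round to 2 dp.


Q = 0.68 * 2099 * 15.9 = 22694.39 BTU/hr

22694.39 BTU/hr


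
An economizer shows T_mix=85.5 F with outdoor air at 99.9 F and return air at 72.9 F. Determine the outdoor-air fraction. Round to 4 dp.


frac = (85.5 - 72.9) / (99.9 - 72.9) = 0.4667

0.4667


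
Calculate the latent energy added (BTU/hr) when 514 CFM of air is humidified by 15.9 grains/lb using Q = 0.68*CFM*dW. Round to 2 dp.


Q = 0.68 * 514 * 15.9 = 5557.37 BTU/hr

5557.37 BTU/hr


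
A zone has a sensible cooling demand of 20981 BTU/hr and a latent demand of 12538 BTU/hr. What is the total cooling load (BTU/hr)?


Qt = 20981 + 12538 = 33519 BTU/hr

33519 BTU/hr


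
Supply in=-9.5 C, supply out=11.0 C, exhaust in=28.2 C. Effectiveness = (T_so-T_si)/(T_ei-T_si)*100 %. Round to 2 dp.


eff = (11.0-(-9.5))/(28.2-(-9.5))*100 = 54.38 %

54.38 %


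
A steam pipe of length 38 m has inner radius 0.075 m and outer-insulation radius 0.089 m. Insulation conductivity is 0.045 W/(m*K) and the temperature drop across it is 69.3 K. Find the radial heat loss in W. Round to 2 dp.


Q = 2*pi*0.045*38*69.3/ln(0.089/0.075) = 4350.48 W

4350.48 W


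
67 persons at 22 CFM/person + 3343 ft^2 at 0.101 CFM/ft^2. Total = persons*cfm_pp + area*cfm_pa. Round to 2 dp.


Total = 67*22 + 3343*0.101 = 1811.64 CFM

1811.64 CFM


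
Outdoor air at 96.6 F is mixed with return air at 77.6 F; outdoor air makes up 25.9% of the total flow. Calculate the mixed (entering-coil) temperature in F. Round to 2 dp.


T_mix = 77.6 + (25.9/100)*(96.6-77.6) = 82.52 F

82.52 F


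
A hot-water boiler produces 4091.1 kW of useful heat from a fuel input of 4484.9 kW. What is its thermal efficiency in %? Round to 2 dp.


eta = (4091.1/4484.9)*100 = 91.22 %

91.22 %


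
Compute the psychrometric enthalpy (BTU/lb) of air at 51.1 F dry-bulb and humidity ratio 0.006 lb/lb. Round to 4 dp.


h = 0.24*51.1 + 0.006*(1061+0.444*51.1) = 18.7661 BTU/lb

18.7661 BTU/lb


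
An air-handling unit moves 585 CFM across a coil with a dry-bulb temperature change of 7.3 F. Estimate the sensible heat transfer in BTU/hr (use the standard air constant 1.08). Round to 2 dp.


Q = 1.08 * 585 * 7.3 = 4612.14 BTU/hr

4612.14 BTU/hr


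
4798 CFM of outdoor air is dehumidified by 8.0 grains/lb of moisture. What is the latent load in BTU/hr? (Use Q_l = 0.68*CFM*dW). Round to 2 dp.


Q = 0.68 * 4798 * 8.0 = 26101.12 BTU/hr

26101.12 BTU/hr


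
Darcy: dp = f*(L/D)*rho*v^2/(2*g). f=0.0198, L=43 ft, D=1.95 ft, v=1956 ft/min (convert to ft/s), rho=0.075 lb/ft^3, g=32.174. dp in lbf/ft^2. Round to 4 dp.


v_fps = 1956/60 = 32.6 ft/s
dp = 0.0198*(43/1.95)*0.075*32.6^2/(2*32.174) = 0.5408 lbf/ft^2

0.5408 lbf/ft^2


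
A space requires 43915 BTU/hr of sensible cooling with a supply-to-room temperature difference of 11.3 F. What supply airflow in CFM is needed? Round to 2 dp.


CFM = 43915 / (1.08 * 11.3) = 3598.41

3598.41 CFM


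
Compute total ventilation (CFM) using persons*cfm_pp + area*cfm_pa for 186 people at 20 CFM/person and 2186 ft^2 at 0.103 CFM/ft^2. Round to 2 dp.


Total = 186*20 + 2186*0.103 = 3945.16 CFM

3945.16 CFM


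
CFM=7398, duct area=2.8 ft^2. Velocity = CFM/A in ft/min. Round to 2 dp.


V = 7398 / 2.8 = 2642.14 ft/min

2642.14 ft/min


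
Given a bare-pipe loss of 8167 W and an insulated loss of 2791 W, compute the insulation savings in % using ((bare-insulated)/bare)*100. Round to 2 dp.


Savings = ((8167-2791)/8167)*100 = 65.83 %

65.83 %


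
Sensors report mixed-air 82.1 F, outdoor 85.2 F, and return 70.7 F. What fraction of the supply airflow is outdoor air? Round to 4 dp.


frac = (82.1 - 70.7) / (85.2 - 70.7) = 0.7862

0.7862


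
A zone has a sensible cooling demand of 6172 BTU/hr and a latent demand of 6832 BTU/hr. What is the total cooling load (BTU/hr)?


Qt = 6172 + 6832 = 13004 BTU/hr

13004 BTU/hr


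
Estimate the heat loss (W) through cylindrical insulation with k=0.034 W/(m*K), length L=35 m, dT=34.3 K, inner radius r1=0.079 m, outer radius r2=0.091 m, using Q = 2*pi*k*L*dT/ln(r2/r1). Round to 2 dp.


Q = 2*pi*0.034*35*34.3/ln(0.091/0.079) = 1813.58 W

1813.58 W


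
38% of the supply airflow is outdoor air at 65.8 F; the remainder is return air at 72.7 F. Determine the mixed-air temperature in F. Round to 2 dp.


T_mix = 0.38*65.8 + 0.62*72.7 = 70.08 F

70.08 F


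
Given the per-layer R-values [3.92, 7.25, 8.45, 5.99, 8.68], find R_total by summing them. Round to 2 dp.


R_total = 3.92 + 7.25 + 8.45 + 5.99 + 8.68 = 34.29

34.29


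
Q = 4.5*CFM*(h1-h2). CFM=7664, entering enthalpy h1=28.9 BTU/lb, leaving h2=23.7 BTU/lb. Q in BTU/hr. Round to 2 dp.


Q = 4.5 * 7664 * (28.9 - 23.7) = 179337.60 BTU/hr

179337.60 BTU/hr


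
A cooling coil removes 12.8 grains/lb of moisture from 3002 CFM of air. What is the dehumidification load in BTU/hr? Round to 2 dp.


Q = 0.68 * 3002 * 12.8 = 26129.41 BTU/hr

26129.41 BTU/hr


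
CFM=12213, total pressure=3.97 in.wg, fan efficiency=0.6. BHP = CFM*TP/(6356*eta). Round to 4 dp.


BHP = 12213 * 3.97 / (6356 * 0.6) = 12.7139 hp

12.7139 hp


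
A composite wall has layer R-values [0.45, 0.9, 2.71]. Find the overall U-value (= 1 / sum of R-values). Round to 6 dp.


R_total = 0.45 + 0.9 + 2.71 = 4.06
U = 1/4.06 = 0.246305

0.246305


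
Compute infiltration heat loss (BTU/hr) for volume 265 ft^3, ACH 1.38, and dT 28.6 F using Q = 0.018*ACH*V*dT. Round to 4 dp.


Q = 0.018 * 1.38 * 265 * 28.6 = 188.2624 BTU/hr

188.2624 BTU/hr


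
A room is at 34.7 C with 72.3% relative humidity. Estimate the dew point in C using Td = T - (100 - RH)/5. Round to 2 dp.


Td = 34.7 - (100-72.3)/5 = 29.16 C

29.16 C


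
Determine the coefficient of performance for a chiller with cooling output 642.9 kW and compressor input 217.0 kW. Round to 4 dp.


COP = 642.9 / 217.0 = 2.9627

2.9627


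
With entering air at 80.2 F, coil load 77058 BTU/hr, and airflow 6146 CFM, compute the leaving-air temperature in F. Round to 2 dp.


dT = 77058/(1.08*6146) = 11.6092
T_leave = 80.2 - 11.6092 = 68.59 F

68.59 F


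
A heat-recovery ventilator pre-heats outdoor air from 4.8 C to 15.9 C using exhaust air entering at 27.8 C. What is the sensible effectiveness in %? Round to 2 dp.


eff = (15.9-4.8)/(27.8-4.8)*100 = 48.26 %

48.26 %


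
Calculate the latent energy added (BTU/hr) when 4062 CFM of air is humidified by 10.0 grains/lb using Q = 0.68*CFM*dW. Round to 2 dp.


Q = 0.68 * 4062 * 10.0 = 27621.60 BTU/hr

27621.60 BTU/hr


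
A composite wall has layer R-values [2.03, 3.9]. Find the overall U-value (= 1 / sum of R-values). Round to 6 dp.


R_total = 2.03 + 3.9 = 5.93
U = 1/5.93 = 0.168634

0.168634


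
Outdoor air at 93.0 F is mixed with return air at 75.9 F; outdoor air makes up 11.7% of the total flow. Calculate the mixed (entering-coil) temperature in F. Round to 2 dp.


T_mix = 75.9 + (11.7/100)*(93.0-75.9) = 77.90 F

77.90 F


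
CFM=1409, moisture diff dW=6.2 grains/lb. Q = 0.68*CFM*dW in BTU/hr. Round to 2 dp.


Q = 0.68 * 1409 * 6.2 = 5940.34 BTU/hr

5940.34 BTU/hr


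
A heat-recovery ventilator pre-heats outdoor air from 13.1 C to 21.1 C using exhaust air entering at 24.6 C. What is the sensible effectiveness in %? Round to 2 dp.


eff = (21.1-13.1)/(24.6-13.1)*100 = 69.57 %

69.57 %


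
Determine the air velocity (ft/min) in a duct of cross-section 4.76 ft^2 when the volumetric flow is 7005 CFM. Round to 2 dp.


V = 7005 / 4.76 = 1471.64 ft/min

1471.64 ft/min


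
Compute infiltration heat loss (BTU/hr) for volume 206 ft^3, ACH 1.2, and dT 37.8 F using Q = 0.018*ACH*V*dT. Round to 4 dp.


Q = 0.018 * 1.2 * 206 * 37.8 = 168.1949 BTU/hr

168.1949 BTU/hr


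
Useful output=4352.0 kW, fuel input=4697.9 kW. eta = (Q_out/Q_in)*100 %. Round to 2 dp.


eta = (4352.0/4697.9)*100 = 92.64 %

92.64 %


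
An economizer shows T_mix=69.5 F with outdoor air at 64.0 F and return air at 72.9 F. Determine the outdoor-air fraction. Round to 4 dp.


frac = (69.5 - 72.9) / (64.0 - 72.9) = 0.3820

0.3820


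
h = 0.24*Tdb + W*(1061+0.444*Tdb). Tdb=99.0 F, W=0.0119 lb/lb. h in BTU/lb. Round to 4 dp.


h = 0.24*99.0 + 0.0119*(1061+0.444*99.0) = 36.9090 BTU/lb

36.9090 BTU/lb


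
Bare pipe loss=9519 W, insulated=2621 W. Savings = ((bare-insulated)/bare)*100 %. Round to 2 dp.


Savings = ((9519-2621)/9519)*100 = 72.47 %

72.47 %


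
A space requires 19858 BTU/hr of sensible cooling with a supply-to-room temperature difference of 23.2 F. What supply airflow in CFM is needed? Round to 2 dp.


CFM = 19858 / (1.08 * 23.2) = 792.54

792.54 CFM


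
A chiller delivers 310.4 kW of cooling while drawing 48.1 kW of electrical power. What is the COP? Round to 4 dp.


COP = 310.4 / 48.1 = 6.4532

6.4532


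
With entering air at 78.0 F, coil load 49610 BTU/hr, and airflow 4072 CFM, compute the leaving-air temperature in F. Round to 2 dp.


dT = 49610/(1.08*4072) = 11.2807
T_leave = 78.0 - 11.2807 = 66.72 F

66.72 F


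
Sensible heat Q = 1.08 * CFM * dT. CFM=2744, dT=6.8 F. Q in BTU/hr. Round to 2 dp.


Q = 1.08 * 2744 * 6.8 = 20151.94 BTU/hr

20151.94 BTU/hr


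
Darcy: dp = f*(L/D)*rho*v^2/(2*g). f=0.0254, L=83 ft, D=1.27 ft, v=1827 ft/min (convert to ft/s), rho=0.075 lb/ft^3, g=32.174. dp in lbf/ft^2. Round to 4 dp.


v_fps = 1827/60 = 30.45 ft/s
dp = 0.0254*(83/1.27)*0.075*30.45^2/(2*32.174) = 1.7939 lbf/ft^2

1.7939 lbf/ft^2


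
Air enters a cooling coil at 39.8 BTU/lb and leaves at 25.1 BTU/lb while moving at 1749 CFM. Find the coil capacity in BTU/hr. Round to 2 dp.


Q = 4.5 * 1749 * (39.8 - 25.1) = 115696.35 BTU/hr

115696.35 BTU/hr


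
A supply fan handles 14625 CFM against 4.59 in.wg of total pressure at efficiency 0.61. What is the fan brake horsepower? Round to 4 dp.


BHP = 14625 * 4.59 / (6356 * 0.61) = 17.3139 hp

17.3139 hp


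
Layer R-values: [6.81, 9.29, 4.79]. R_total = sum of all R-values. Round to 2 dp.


R_total = 6.81 + 9.29 + 4.79 = 20.89

20.89
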